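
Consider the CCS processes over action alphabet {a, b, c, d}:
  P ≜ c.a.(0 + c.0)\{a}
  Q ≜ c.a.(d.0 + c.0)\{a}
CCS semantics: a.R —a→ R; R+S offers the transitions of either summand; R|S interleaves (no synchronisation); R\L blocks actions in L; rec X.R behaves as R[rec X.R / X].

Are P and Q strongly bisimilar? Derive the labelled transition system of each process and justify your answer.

P ≁ Q

P's transition system — 4 states:
  m0 = c.a.(0 + c.0)\{a} → —c→ m1
  m1 = a.(0 + c.0)\{a} → —a→ m2
  m2 = (0 + c.0)\{a} → —c→ m3
  m3 = 0\{a} → ·
Q's transition system — 4 states:
  n0 = c.a.(d.0 + c.0)\{a} → —c→ n1
  n1 = a.(d.0 + c.0)\{a} → —a→ n2
  n2 = (d.0 + c.0)\{a} → —c→ n3, —d→ n3
  n3 = 0\{a} → ·
Bisimilarity quotient blocks:
  B0 = {m0}
  B1 = {m1}
  B2 = {m2}
  B3 = {m3, n3}
  B4 = {n0}
  B5 = {n1}
  B6 = {n2}
m0 ∈ B0, n0 ∈ B4 → different blocks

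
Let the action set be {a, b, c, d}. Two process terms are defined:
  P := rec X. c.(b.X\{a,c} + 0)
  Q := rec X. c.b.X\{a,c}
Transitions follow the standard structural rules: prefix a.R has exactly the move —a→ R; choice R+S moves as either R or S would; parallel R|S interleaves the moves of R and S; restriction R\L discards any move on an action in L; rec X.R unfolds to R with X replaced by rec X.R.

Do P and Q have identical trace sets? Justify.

P's transition system — 3 states:
  s0 = rec X. c.(b.X\{a,c} + 0) has moves =c=> s1
  s1 = b.(rec X. c.(b.X\{a,c} + 0))\{a,c} + 0 has moves =b=> s2
  s2 = (rec X. c.(b.X\{a,c} + 0))\{a,c} has moves stopped
Q's transition system — 3 states:
  t0 = rec X. c.b.X\{a,c} has moves =c=> t1
  t1 = b.(rec X. c.b.X\{a,c})\{a,c} has moves =b=> t2
  t2 = (rec X. c.b.X\{a,c})\{a,c} has moves stopped
Partition-refinement fixed point:
  B0 = {s0, t0}
  B1 = {s1, t1}
  B2 = {s2, t2}
s0 ∈ B0, t0 ∈ B0 → same block
Bisimilar ⇒ trace-equivalent.

trace-equivalent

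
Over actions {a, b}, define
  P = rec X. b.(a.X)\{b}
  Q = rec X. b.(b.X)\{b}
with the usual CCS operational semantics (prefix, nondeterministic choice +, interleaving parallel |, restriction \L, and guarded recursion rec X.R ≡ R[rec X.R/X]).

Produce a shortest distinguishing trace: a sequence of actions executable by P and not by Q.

ba

P's transition system — 3 states:
  m0 = rec X. b.(a.X)\{b} :: --b--▸ m1
  m1 = (a.(rec X. b.(a.X)\{b}))\{b} :: --a--▸ m2
  m2 = (rec X. b.(a.X)\{b})\{b} :: ·
Q's transition system — 2 states:
  n0 = rec X. b.(b.X)\{b} :: --b--▸ n1
  n1 = (b.(rec X. b.(b.X)\{b}))\{b} :: ·
Run σ = ⟨ba⟩ on P: start {m0}
  step 1 (b): {m1}
  step 2 (a): {m2}
  — P admits the full trace.
Run σ = ⟨ba⟩ on Q: start {n0}
  step 1 (b): {n1}
  step 2 (a): ∅  — Q cannot continue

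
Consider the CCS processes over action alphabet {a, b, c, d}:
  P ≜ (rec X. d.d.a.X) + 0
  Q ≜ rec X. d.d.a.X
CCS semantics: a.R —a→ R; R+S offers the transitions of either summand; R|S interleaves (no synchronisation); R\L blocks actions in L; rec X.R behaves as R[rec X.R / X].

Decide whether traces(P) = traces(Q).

P's transition system — 4 states:
  u0 = (rec X. d.d.a.X) + 0 ⊢ =d=> u1
  u1 = d.a.(rec X. d.d.a.X) ⊢ =d=> u2
  u2 = a.(rec X. d.d.a.X) ⊢ =a=> u3
  u3 = rec X. d.d.a.X ⊢ =d=> u1
Q's transition system — 3 states:
  v0 = rec X. d.d.a.X ⊢ =d=> v1
  v1 = d.a.(rec X. d.d.a.X) ⊢ =d=> v2
  v2 = a.(rec X. d.d.a.X) ⊢ =a=> v0
Coarsest stable partition (strong bisimilarity classes):
  B0 = {u0, u3, v0}
  B1 = {u1, v1}
  B2 = {u2, v2}
u0 ∈ B0, v0 ∈ B0 → same block
Bisimilar ⇒ trace-equivalent.

YES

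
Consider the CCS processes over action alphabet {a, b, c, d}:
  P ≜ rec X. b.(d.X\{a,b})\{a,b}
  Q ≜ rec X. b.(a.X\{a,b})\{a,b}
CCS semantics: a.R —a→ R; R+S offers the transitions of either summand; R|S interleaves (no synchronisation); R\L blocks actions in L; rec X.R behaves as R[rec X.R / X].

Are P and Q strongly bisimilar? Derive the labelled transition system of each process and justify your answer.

not bisimilar

P's transition system — 3 states:
  u0 = rec X. b.(d.X\{a,b})\{a,b} | =b=> u1
  u1 = (d.(rec X. b.(d.X\{a,b})\{a,b})\{a,b})\{a,b} | =d=> u2
  u2 = (rec X. b.(d.X\{a,b})\{a,b})\{a,b}\{a,b} | ·
Q's transition system — 2 states:
  v0 = rec X. b.(a.X\{a,b})\{a,b} | =b=> v1
  v1 = (a.(rec X. b.(a.X\{a,b})\{a,b})\{a,b})\{a,b} | ·
Coarsest stable partition (strong bisimilarity classes):
  B0 = {u0}
  B1 = {u1}
  B2 = {u2, v1}
  B3 = {v0}
u0 ∈ B0, v0 ∈ B3 → different blocks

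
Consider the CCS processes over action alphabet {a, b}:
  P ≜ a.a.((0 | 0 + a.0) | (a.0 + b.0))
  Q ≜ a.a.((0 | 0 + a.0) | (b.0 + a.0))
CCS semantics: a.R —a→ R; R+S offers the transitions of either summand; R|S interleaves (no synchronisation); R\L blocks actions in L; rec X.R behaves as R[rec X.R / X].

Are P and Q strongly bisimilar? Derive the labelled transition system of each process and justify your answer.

bisimilar

P's transition system — 6 states:
  m0 = a.a.((0 | 0 + a.0) | (a.0 + b.0)) has moves =a=> m1
  m1 = a.((0 | 0 + a.0) | (a.0 + b.0)) has moves =a=> m2
  m2 = (0 | 0 + a.0) | (a.0 + b.0) has moves =a=> m3, =a=> m4, =b=> m3
  m3 = (0 | 0 + a.0) | 0 has moves =a=> m5
  m4 = 0 | (a.0 + b.0) has moves =a=> m5, =b=> m5
  m5 = 0 | 0 has moves ·
Q's transition system — 6 states:
  n0 = a.a.((0 | 0 + a.0) | (b.0 + a.0)) has moves =a=> n1
  n1 = a.((0 | 0 + a.0) | (b.0 + a.0)) has moves =a=> n2
  n2 = (0 | 0 + a.0) | (b.0 + a.0) has moves =a=> n3, =a=> n4, =b=> n3
  n3 = (0 | 0 + a.0) | 0 has moves =a=> n5
  n4 = 0 | (b.0 + a.0) has moves =a=> n5, =b=> n5
  n5 = 0 | 0 has moves ·
Partition-refinement fixed point:
  B0 = {m0, n0}
  B1 = {m1, n1}
  B2 = {m2, n2}
  B3 = {m4, n4}
  B4 = {m5, n5}
  B5 = {m3, n3}
m0 ∈ B0, n0 ∈ B0 → same block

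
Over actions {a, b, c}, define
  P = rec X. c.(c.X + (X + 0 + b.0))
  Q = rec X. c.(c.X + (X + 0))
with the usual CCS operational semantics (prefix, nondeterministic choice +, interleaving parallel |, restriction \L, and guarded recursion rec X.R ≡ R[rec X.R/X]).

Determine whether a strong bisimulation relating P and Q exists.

NO

LTS(P): 3 reachable states
  u0 = rec X. c.(c.X + (X + 0 + b.0)) ⊢ -c-> u1
  u1 = c.(rec X. c.(c.X + (X + 0 + b.0))) + ((rec X. c.(c.X + (X + 0 + b.0))) + 0 + b.0) ⊢ -b-> u2, -c-> u0, -c-> u1
  u2 = 0 ⊢ (no moves)
LTS(Q): 2 reachable states
  v0 = rec X. c.(c.X + (X + 0)) ⊢ -c-> v1
  v1 = c.(rec X. c.(c.X + (X + 0))) + ((rec X. c.(c.X + (X + 0))) + 0) ⊢ -c-> v0, -c-> v1
Bisimilarity quotient blocks:
  B0 = {u0}
  B1 = {u1}
  B2 = {u2}
  B3 = {v0, v1}
u0 ∈ B0, v0 ∈ B3 → different blocks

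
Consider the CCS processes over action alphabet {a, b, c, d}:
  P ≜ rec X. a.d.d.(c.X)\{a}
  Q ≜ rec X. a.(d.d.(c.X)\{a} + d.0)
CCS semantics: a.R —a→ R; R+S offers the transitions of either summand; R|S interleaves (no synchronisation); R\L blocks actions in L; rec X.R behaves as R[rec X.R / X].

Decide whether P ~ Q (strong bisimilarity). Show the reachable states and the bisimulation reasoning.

P's transition system — 5 states:
  p0 = rec X. a.d.d.(c.X)\{a} ⊢ ··a··> p1
  p1 = d.d.(c.(rec X. a.d.d.(c.X)\{a}))\{a} ⊢ ··d··> p2
  p2 = d.(c.(rec X. a.d.d.(c.X)\{a}))\{a} ⊢ ··d··> p3
  p3 = (c.(rec X. a.d.d.(c.X)\{a}))\{a} ⊢ ··c··> p4
  p4 = (rec X. a.d.d.(c.X)\{a})\{a} ⊢ ·
Q's transition system — 6 states:
  q0 = rec X. a.(d.d.(c.X)\{a} + d.0) ⊢ ··a··> q1
  q1 = d.d.(c.(rec X. a.(d.d.(c.X)\{a} + d.0)))\{a} + d.0 ⊢ ··d··> q2, ··d··> q3
  q2 = 0 ⊢ ·
  q3 = d.(c.(rec X. a.(d.d.(c.X)\{a} + d.0)))\{a} ⊢ ··d··> q4
  q4 = (c.(rec X. a.(d.d.(c.X)\{a} + d.0)))\{a} ⊢ ··c··> q5
  q5 = (rec X. a.(d.d.(c.X)\{a} + d.0))\{a} ⊢ ·
Bisimilarity quotient blocks:
  B0 = {p0}
  B1 = {p1}
  B2 = {p2, q3}
  B3 = {p3, q4}
  B4 = {p4, q2, q5}
  B5 = {q0}
  B6 = {q1}
p0 ∈ B0, q0 ∈ B5 → different blocks

NO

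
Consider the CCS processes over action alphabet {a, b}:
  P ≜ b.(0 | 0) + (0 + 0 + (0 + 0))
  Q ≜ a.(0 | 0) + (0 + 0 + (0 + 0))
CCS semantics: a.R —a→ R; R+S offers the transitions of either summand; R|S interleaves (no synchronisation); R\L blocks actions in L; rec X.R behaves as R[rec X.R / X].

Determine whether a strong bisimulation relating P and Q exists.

P ≁ Q

LTS(P): 2 reachable states
  m0 = b.(0 | 0) + (0 + 0 + (0 + 0)) has moves -b-> m1
  m1 = 0 | 0 has moves (no moves)
LTS(Q): 2 reachable states
  n0 = a.(0 | 0) + (0 + 0 + (0 + 0)) has moves -a-> n1
  n1 = 0 | 0 has moves (no moves)
Coarsest stable partition (strong bisimilarity classes):
  B0 = {m0}
  B1 = {m1, n1}
  B2 = {n0}
m0 ∈ B0, n0 ∈ B2 → different blocks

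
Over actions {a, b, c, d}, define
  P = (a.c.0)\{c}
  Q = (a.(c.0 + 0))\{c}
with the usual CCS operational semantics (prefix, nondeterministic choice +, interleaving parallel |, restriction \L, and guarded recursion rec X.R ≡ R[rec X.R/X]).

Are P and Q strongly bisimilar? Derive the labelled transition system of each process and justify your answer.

P's transition system — 2 states:
  m0 = (a.c.0)\{c} :: --a--▸ m1
  m1 = (c.0)\{c} :: (no moves)
Q's transition system — 2 states:
  n0 = (a.(c.0 + 0))\{c} :: --a--▸ n1
  n1 = (c.0 + 0)\{c} :: (no moves)
Coarsest stable partition (strong bisimilarity classes):
  B0 = {m0, n0}
  B1 = {m1, n1}
m0 ∈ B0, n0 ∈ B0 → same block

YES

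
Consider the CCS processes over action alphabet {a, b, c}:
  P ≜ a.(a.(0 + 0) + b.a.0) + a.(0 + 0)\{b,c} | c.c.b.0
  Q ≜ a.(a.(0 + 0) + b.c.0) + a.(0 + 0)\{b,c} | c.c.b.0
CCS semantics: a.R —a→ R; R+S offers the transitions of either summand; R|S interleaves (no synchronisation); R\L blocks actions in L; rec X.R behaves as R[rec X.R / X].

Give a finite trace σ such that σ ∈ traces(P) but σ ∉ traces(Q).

aba

Reachable graph of P (12 states):
  p0 = a.(a.(0 + 0) + b.a.0) + a.(0 + 0)\{b,c} | c.c.b.0 :: =a=> p1, =a=> p2, =c=> p3
  p1 = (0 + 0)\{b,c} | c.c.b.0 :: =c=> p4
  p2 = a.(0 + 0) + b.a.0 :: =a=> p5, =b=> p6
  p3 = a.(0 + 0)\{b,c} | c.b.0 :: =a=> p4, =c=> p7
  p4 = (0 + 0)\{b,c} | c.b.0 :: =c=> p8
  p5 = 0 + 0 :: ·
  p6 = a.0 :: =a=> p9
  p7 = a.(0 + 0)\{b,c} | b.0 :: =a=> p8, =b=> p10
  p8 = (0 + 0)\{b,c} | b.0 :: =b=> p11
  p9 = 0 :: ·
  p10 = a.(0 + 0)\{b,c} | 0 :: =a=> p11
  p11 = (0 + 0)\{b,c} | 0 :: ·
Reachable graph of Q (12 states):
  q0 = a.(a.(0 + 0) + b.c.0) + a.(0 + 0)\{b,c} | c.c.b.0 :: =a=> q1, =a=> q2, =c=> q3
  q1 = (0 + 0)\{b,c} | c.c.b.0 :: =c=> q4
  q2 = a.(0 + 0) + b.c.0 :: =a=> q5, =b=> q6
  q3 = a.(0 + 0)\{b,c} | c.b.0 :: =a=> q4, =c=> q7
  q4 = (0 + 0)\{b,c} | c.b.0 :: =c=> q8
  q5 = 0 + 0 :: ·
  q6 = c.0 :: =c=> q9
  q7 = a.(0 + 0)\{b,c} | b.0 :: =a=> q8, =b=> q10
  q8 = (0 + 0)\{b,c} | b.0 :: =b=> q11
  q9 = 0 :: ·
  q10 = a.(0 + 0)\{b,c} | 0 :: =a=> q11
  q11 = (0 + 0)\{b,c} | 0 :: ·
Run σ = ⟨aba⟩ on P: start {p0}
  [1] a ⇒ {p1, p2}
  [2] b ⇒ {p6}
  [3] a ⇒ {p9}
  P completes σ.
Run σ = ⟨aba⟩ on Q: start {q0}
  [1] a ⇒ {q1, q2}
  [2] b ⇒ {q6}
  [3] a ⇒ ∅ (Q stuck)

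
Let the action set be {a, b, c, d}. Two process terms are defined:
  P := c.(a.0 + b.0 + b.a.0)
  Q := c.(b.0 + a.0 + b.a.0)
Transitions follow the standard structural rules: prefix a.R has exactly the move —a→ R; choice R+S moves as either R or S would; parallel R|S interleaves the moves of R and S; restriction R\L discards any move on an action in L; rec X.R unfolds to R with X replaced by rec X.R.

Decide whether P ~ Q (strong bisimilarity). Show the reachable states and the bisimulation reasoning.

Reachable graph of P (4 states):
  s0 = c.(a.0 + b.0 + b.a.0) has moves —c→ s1
  s1 = a.0 + b.0 + b.a.0 has moves —a→ s2, —b→ s2, —b→ s3
  s2 = 0 has moves ∅
  s3 = a.0 has moves —a→ s2
Reachable graph of Q (4 states):
  t0 = c.(b.0 + a.0 + b.a.0) has moves —c→ t1
  t1 = b.0 + a.0 + b.a.0 has moves —a→ t2, —b→ t2, —b→ t3
  t2 = 0 has moves ∅
  t3 = a.0 has moves —a→ t2
Bisimilarity quotient blocks:
  B0 = {s0, t0}
  B1 = {s1, t1}
  B2 = {s2, t2}
  B3 = {s3, t3}
s0 ∈ B0, t0 ∈ B0 → same block

YES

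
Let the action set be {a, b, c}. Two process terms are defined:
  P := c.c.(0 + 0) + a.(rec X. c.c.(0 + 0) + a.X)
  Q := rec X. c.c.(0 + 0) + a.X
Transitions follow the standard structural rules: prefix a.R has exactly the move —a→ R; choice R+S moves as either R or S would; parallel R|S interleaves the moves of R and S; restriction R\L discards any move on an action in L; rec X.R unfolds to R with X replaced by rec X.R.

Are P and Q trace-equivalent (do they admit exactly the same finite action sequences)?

Reachable graph of P (4 states):
  p0 = c.c.(0 + 0) + a.(rec X. c.c.(0 + 0) + a.X) :: —a→ p1, —c→ p2
  p1 = rec X. c.c.(0 + 0) + a.X :: —a→ p1, —c→ p2
  p2 = c.(0 + 0) :: —c→ p3
  p3 = 0 + 0 :: ∅
Reachable graph of Q (3 states):
  q0 = rec X. c.c.(0 + 0) + a.X :: —a→ q0, —c→ q1
  q1 = c.(0 + 0) :: —c→ q2
  q2 = 0 + 0 :: ∅
Coarsest stable partition (strong bisimilarity classes):
  B0 = {p0, p1, q0}
  B1 = {p2, q1}
  B2 = {p3, q2}
p0 ∈ B0, q0 ∈ B0 → same block
Bisimilar ⇒ trace-equivalent.

traces(P) = traces(Q)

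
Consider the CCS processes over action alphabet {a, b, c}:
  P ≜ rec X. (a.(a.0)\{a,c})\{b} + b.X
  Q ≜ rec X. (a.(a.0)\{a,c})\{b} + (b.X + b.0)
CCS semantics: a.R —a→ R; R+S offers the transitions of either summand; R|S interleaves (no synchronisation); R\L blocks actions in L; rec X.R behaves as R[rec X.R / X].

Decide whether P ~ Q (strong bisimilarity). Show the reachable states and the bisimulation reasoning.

P ≁ Q

Reachable graph of P (2 states):
  p0 = rec X. (a.(a.0)\{a,c})\{b} + b.X ⊢ ··a··> p1, ··b··> p0
  p1 = (a.0)\{a,c}\{b} ⊢ ·
Reachable graph of Q (3 states):
  q0 = rec X. (a.(a.0)\{a,c})\{b} + (b.X + b.0) ⊢ ··a··> q1, ··b··> q0, ··b··> q2
  q1 = (a.0)\{a,c}\{b} ⊢ ·
  q2 = 0 ⊢ ·
Bisimilarity quotient blocks:
  B0 = {p0}
  B1 = {p1, q1, q2}
  B2 = {q0}
p0 ∈ B0, q0 ∈ B2 → different blocks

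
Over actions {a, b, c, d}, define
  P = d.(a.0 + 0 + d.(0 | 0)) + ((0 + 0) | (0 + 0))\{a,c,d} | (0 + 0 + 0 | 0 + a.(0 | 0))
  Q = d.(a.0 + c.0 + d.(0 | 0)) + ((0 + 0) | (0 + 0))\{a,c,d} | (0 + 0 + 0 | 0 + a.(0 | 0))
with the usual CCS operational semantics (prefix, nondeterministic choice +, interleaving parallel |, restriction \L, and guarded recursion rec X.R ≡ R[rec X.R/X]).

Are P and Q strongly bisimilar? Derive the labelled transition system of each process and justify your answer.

P's transition system — 5 states:
  s0 = d.(a.0 + 0 + d.(0 | 0)) + ((0 + 0) | (0 + 0))\{a,c,d} | (0 + 0 + 0 | 0 + a.(0 | 0)) | —a→ s1, —d→ s2
  s1 = ((0 + 0) | (0 + 0))\{a,c,d} | (0 | 0) | (no moves)
  s2 = a.0 + 0 + d.(0 | 0) | —a→ s3, —d→ s4
  s3 = 0 | (no moves)
  s4 = 0 | 0 | (no moves)
Q's transition system — 5 states:
  t0 = d.(a.0 + c.0 + d.(0 | 0)) + ((0 + 0) | (0 + 0))\{a,c,d} | (0 + 0 + 0 | 0 + a.(0 | 0)) | —a→ t1, —d→ t2
  t1 = ((0 + 0) | (0 + 0))\{a,c,d} | (0 | 0) | (no moves)
  t2 = a.0 + c.0 + d.(0 | 0) | —a→ t3, —c→ t3, —d→ t4
  t3 = 0 | (no moves)
  t4 = 0 | 0 | (no moves)
Bisimilarity quotient blocks:
  B0 = {s0}
  B1 = {s1, s3, s4, t1, t3, t4}
  B2 = {s2}
  B3 = {t0}
  B4 = {t2}
s0 ∈ B0, t0 ∈ B3 → different blocks

P ≁ Q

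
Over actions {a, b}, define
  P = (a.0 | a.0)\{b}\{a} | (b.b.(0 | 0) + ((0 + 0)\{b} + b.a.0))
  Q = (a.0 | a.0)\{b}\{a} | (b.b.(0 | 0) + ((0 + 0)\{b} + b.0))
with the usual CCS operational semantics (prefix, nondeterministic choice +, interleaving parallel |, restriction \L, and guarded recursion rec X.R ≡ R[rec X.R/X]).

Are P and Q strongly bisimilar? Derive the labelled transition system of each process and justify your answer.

not bisimilar

P's transition system — 5 states:
  s0 = (a.0 | a.0)\{b}\{a} | (b.b.(0 | 0) + ((0 + 0)\{b} + b.a.0)) :: --b--▸ s1, --b--▸ s2
  s1 = (a.0 | a.0)\{b}\{a} | a.0 :: --a--▸ s3
  s2 = (a.0 | a.0)\{b}\{a} | b.(0 | 0) :: --b--▸ s4
  s3 = (a.0 | a.0)\{b}\{a} | 0 :: ·
  s4 = (a.0 | a.0)\{b}\{a} | (0 | 0) :: ·
Q's transition system — 4 states:
  t0 = (a.0 | a.0)\{b}\{a} | (b.b.(0 | 0) + ((0 + 0)\{b} + b.0)) :: --b--▸ t1, --b--▸ t2
  t1 = (a.0 | a.0)\{b}\{a} | 0 :: ·
  t2 = (a.0 | a.0)\{b}\{a} | b.(0 | 0) :: --b--▸ t3
  t3 = (a.0 | a.0)\{b}\{a} | (0 | 0) :: ·
Bisimilarity quotient blocks:
  B0 = {s0}
  B1 = {s1}
  B2 = {s3, s4, t1, t3}
  B3 = {s2, t2}
  B4 = {t0}
s0 ∈ B0, t0 ∈ B4 → different blocks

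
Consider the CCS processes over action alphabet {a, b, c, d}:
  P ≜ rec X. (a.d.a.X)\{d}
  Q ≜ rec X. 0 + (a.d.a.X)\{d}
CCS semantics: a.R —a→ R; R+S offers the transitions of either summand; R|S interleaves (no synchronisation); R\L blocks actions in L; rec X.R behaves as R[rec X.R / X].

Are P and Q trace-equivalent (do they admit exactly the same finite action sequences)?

Reachable graph of P (2 states):
  s0 = rec X. (a.d.a.X)\{d} :: —a→ s1
  s1 = (d.a.(rec X. (a.d.a.X)\{d}))\{d} :: deadlocked
Reachable graph of Q (2 states):
  t0 = rec X. 0 + (a.d.a.X)\{d} :: —a→ t1
  t1 = (d.a.(rec X. 0 + (a.d.a.X)\{d}))\{d} :: deadlocked
Bisimilarity quotient blocks:
  B0 = {s0, t0}
  B1 = {s1, t1}
s0 ∈ B0, t0 ∈ B0 → same block
Bisimilar ⇒ trace-equivalent.

YES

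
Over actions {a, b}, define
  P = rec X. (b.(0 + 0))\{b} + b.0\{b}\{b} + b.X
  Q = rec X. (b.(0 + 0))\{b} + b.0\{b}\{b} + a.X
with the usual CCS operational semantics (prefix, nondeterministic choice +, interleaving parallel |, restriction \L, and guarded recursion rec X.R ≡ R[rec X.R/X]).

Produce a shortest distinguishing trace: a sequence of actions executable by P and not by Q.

bb

Reachable graph of P (2 states):
  m0 = rec X. (b.(0 + 0))\{b} + b.0\{b}\{b} + b.X ⊢ —b→ m0, —b→ m1
  m1 = 0\{b}\{b} ⊢ (no moves)
Reachable graph of Q (2 states):
  n0 = rec X. (b.(0 + 0))\{b} + b.0\{b}\{b} + a.X ⊢ —a→ n0, —b→ n1
  n1 = 0\{b}\{b} ⊢ (no moves)
Run σ = ⟨bb⟩ on P: start {m0}
  after b @ step 1: {m0, m1}
  after b @ step 2: {m0, m1}
  P completes σ.
Run σ = ⟨bb⟩ on Q: start {n0}
  after b @ step 1: {n1}
  after b @ step 2: ∅ (Q stuck)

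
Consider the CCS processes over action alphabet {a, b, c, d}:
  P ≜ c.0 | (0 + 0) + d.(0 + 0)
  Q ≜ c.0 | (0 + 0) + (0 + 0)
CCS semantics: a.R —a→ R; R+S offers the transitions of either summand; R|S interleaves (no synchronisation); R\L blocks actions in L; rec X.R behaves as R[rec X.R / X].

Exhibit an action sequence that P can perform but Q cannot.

P's transition system — 3 states:
  m0 = c.0 | (0 + 0) + d.(0 + 0) | —c→ m1, —d→ m2
  m1 = 0 | (0 + 0) | (no moves)
  m2 = 0 + 0 | (no moves)
Q's transition system — 2 states:
  n0 = c.0 | (0 + 0) + (0 + 0) | —c→ n1
  n1 = 0 | (0 + 0) | (no moves)
Executing d from P (initial set {m0}):
  after d @ step 1: {m2}
  P completes σ.
Executing d from Q (initial set {n0}):
  after d @ step 1: ∅ (Q stuck)

d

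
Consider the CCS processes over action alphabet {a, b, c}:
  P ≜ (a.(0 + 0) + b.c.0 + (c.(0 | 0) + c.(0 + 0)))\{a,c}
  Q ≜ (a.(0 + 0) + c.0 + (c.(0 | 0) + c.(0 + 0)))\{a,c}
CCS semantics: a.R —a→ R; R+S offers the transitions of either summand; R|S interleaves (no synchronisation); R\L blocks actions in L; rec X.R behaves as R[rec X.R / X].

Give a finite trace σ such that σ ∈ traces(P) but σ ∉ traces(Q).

b

LTS(P): 2 reachable states
  u0 = (a.(0 + 0) + b.c.0 + (c.(0 | 0) + c.(0 + 0)))\{a,c} | —b→ u1
  u1 = (c.0)\{a,c} | ∅
LTS(Q): 1 reachable states
  v0 = (a.(0 + 0) + c.0 + (c.(0 | 0) + c.(0 + 0)))\{a,c} | ∅
Trace ⟨b⟩ through P, begin at {u0}:
  after b @ step 1: {u1}
  P completes σ.
Trace ⟨b⟩ through Q, begin at {v0}:
  after b @ step 1: ∅  — Q cannot continue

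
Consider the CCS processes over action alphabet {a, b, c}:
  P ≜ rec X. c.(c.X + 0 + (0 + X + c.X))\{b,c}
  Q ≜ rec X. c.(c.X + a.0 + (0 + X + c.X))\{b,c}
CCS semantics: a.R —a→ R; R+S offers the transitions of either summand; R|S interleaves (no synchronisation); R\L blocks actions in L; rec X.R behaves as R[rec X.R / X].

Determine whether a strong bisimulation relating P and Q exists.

not bisimilar

Reachable graph of P (2 states):
  p0 = rec X. c.(c.X + 0 + (0 + X + c.X))\{b,c} has moves —c→ p1
  p1 = (c.(rec X. c.(c.X + 0 + (0 + X + c.X))\{b,c}) + 0 + (0 + (rec X. c.(c.X + 0 + (0 + X + c.X))\{b,c}) + c.(rec X. c.(c.X + 0 + (0 + X + c.X))\{b,c})))\{b,c} has moves ·
Reachable graph of Q (3 states):
  q0 = rec X. c.(c.X + a.0 + (0 + X + c.X))\{b,c} has moves —c→ q1
  q1 = (c.(rec X. c.(c.X + a.0 + (0 + X + c.X))\{b,c}) + a.0 + (0 + (rec X. c.(c.X + a.0 + (0 + X + c.X))\{b,c}) + c.(rec X. c.(c.X + a.0 + (0 + X + c.X))\{b,c})))\{b,c} has moves —a→ q2
  q2 = 0\{b,c} has moves ·
Bisimilarity quotient blocks:
  B0 = {p0}
  B1 = {p1, q2}
  B2 = {q0}
  B3 = {q1}
p0 ∈ B0, q0 ∈ B2 → different blocks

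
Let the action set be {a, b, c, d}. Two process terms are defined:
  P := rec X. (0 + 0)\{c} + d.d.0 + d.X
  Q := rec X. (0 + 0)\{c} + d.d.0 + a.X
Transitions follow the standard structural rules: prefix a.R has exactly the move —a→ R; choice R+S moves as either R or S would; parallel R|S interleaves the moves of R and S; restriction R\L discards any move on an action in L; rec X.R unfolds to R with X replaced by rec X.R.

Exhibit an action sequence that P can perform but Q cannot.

Reachable graph of P (3 states):
  u0 = rec X. (0 + 0)\{c} + d.d.0 + d.X | -d-> u0, -d-> u1
  u1 = d.0 | -d-> u2
  u2 = 0 | stopped
Reachable graph of Q (3 states):
  v0 = rec X. (0 + 0)\{c} + d.d.0 + a.X | -a-> v0, -d-> v1
  v1 = d.0 | -d-> v2
  v2 = 0 | stopped
Trace ⟨ddd⟩ through P, begin at {u0}:
  [1] d ⇒ {u0, u1}
  [2] d ⇒ {u0, u1, u2}
  [3] d ⇒ {u0, u1, u2}
  P completes σ.
Trace ⟨ddd⟩ through Q, begin at {v0}:
  [1] d ⇒ {v1}
  [2] d ⇒ {v2}
  [3] d ⇒ ∅ (Q stuck)

ddd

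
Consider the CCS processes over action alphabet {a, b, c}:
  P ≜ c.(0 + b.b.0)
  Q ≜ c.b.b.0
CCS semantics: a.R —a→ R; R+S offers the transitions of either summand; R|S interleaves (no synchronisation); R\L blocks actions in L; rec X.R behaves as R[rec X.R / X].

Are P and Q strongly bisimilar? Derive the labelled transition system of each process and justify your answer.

YES

LTS(P): 4 reachable states
  m0 = c.(0 + b.b.0) → —c→ m1
  m1 = 0 + b.b.0 → —b→ m2
  m2 = b.0 → —b→ m3
  m3 = 0 → stopped
LTS(Q): 4 reachable states
  n0 = c.b.b.0 → —c→ n1
  n1 = b.b.0 → —b→ n2
  n2 = b.0 → —b→ n3
  n3 = 0 → stopped
Partition-refinement fixed point:
  B0 = {m0, n0}
  B1 = {m1, n1}
  B2 = {m2, n2}
  B3 = {m3, n3}
m0 ∈ B0, n0 ∈ B0 → same block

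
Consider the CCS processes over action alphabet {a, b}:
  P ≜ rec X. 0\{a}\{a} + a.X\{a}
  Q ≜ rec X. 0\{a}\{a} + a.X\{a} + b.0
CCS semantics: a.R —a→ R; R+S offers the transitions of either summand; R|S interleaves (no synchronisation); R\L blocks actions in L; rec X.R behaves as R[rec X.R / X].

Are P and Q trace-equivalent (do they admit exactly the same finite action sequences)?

traces(P) ≠ traces(Q) — witness ⟨b⟩

Reachable graph of P (2 states):
  u0 = rec X. 0\{a}\{a} + a.X\{a} | --a--▸ u1
  u1 = (rec X. 0\{a}\{a} + a.X\{a})\{a} | deadlocked
Reachable graph of Q (4 states):
  v0 = rec X. 0\{a}\{a} + a.X\{a} + b.0 | --a--▸ v1, --b--▸ v2
  v1 = (rec X. 0\{a}\{a} + a.X\{a} + b.0)\{a} | --b--▸ v3
  v2 = 0 | deadlocked
  v3 = 0\{a} | deadlocked
Trace ⟨b⟩ through Q, begin at {v0}:
  after b @ step 1: {v2}
  ✓ Q
Trace ⟨b⟩ through P, begin at {u0}:
  after b @ step 1: ∅  — P cannot continue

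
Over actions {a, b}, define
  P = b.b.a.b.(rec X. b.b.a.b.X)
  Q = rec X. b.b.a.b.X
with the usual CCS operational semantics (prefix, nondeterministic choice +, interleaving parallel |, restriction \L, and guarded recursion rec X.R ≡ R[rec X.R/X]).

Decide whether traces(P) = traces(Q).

YES

Reachable graph of P (5 states):
  u0 = b.b.a.b.(rec X. b.b.a.b.X) :: -b-> u1
  u1 = b.a.b.(rec X. b.b.a.b.X) :: -b-> u2
  u2 = a.b.(rec X. b.b.a.b.X) :: -a-> u3
  u3 = b.(rec X. b.b.a.b.X) :: -b-> u4
  u4 = rec X. b.b.a.b.X :: -b-> u1
Reachable graph of Q (4 states):
  v0 = rec X. b.b.a.b.X :: -b-> v1
  v1 = b.a.b.(rec X. b.b.a.b.X) :: -b-> v2
  v2 = a.b.(rec X. b.b.a.b.X) :: -a-> v3
  v3 = b.(rec X. b.b.a.b.X) :: -b-> v0
Bisimilarity quotient blocks:
  B0 = {u0, u4, v0}
  B1 = {u1, v1}
  B2 = {u2, v2}
  B3 = {u3, v3}
u0 ∈ B0, v0 ∈ B0 → same block
Bisimilar ⇒ trace-equivalent.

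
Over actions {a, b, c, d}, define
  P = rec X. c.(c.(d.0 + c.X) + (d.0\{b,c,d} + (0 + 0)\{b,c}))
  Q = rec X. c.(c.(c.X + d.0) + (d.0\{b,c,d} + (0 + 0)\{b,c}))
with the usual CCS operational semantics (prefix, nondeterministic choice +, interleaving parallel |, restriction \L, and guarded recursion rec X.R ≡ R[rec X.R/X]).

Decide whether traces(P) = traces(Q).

Reachable graph of P (5 states):
  u0 = rec X. c.(c.(d.0 + c.X) + (d.0\{b,c,d} + (0 + 0)\{b,c})) :: --c--▸ u1
  u1 = c.(d.0 + c.(rec X. c.(c.(d.0 + c.X) + (d.0\{b,c,d} + (0 + 0)\{b,c})))) + (d.0\{b,c,d} + (0 + 0)\{b,c}) :: --c--▸ u2, --d--▸ u3
  u2 = d.0 + c.(rec X. c.(c.(d.0 + c.X) + (d.0\{b,c,d} + (0 + 0)\{b,c}))) :: --c--▸ u0, --d--▸ u4
  u3 = 0\{b,c,d} :: (no moves)
  u4 = 0 :: (no moves)
Reachable graph of Q (5 states):
  v0 = rec X. c.(c.(c.X + d.0) + (d.0\{b,c,d} + (0 + 0)\{b,c})) :: --c--▸ v1
  v1 = c.(c.(rec X. c.(c.(c.X + d.0) + (d.0\{b,c,d} + (0 + 0)\{b,c}))) + d.0) + (d.0\{b,c,d} + (0 + 0)\{b,c}) :: --c--▸ v2, --d--▸ v3
  v2 = c.(rec X. c.(c.(c.X + d.0) + (d.0\{b,c,d} + (0 + 0)\{b,c}))) + d.0 :: --c--▸ v0, --d--▸ v4
  v3 = 0\{b,c,d} :: (no moves)
  v4 = 0 :: (no moves)
Partition-refinement fixed point:
  B0 = {u0, v0}
  B1 = {u1, v1}
  B2 = {u3, u4, v3, v4}
  B3 = {u2, v2}
u0 ∈ B0, v0 ∈ B0 → same block
Bisimilar ⇒ trace-equivalent.

traces(P) = traces(Q)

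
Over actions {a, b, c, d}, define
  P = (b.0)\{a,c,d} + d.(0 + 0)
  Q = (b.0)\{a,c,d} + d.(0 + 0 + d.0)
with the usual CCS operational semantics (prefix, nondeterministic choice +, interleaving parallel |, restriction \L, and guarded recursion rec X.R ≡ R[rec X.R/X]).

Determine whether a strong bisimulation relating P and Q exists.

P's transition system — 3 states:
  m0 = (b.0)\{a,c,d} + d.(0 + 0) has moves -b-> m1, -d-> m2
  m1 = 0\{a,c,d} has moves ∅
  m2 = 0 + 0 has moves ∅
Q's transition system — 4 states:
  n0 = (b.0)\{a,c,d} + d.(0 + 0 + d.0) has moves -b-> n1, -d-> n2
  n1 = 0\{a,c,d} has moves ∅
  n2 = 0 + 0 + d.0 has moves -d-> n3
  n3 = 0 has moves ∅
Coarsest stable partition (strong bisimilarity classes):
  B0 = {m0}
  B1 = {m1, m2, n1, n3}
  B2 = {n0}
  B3 = {n2}
m0 ∈ B0, n0 ∈ B2 → different blocks

not bisimilar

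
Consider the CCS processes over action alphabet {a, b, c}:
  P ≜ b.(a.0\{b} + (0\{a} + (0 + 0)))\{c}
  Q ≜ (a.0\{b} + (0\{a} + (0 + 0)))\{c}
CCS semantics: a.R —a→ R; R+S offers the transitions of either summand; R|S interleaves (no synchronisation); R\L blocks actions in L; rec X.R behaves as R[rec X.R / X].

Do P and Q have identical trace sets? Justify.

traces(P) ≠ traces(Q) — witness ⟨b⟩

Reachable graph of P (3 states):
  m0 = b.(a.0\{b} + (0\{a} + (0 + 0)))\{c} has moves =b=> m1
  m1 = (a.0\{b} + (0\{a} + (0 + 0)))\{c} has moves =a=> m2
  m2 = 0\{b}\{c} has moves deadlocked
Reachable graph of Q (2 states):
  n0 = (a.0\{b} + (0\{a} + (0 + 0)))\{c} has moves =a=> n1
  n1 = 0\{b}\{c} has moves deadlocked
Run σ = ⟨b⟩ on P: start {m0}
  step 1 (b): {m1}
  — P admits the full trace.
Run σ = ⟨b⟩ on Q: start {n0}
  step 1 (b): ∅ (Q stuck)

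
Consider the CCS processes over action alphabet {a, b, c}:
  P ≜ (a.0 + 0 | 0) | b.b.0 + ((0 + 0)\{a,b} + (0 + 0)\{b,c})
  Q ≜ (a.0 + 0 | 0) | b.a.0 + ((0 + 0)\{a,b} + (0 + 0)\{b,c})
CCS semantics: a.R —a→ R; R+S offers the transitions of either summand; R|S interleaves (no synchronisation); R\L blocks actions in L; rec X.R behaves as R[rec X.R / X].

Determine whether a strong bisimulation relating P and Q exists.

NO

P's transition system — 6 states:
  u0 = (a.0 + 0 | 0) | b.b.0 + ((0 + 0)\{a,b} + (0 + 0)\{b,c}) ⊢ —a→ u1, —b→ u2
  u1 = 0 | b.b.0 ⊢ —b→ u3
  u2 = (a.0 + 0 | 0) | b.0 ⊢ —a→ u3, —b→ u4
  u3 = 0 | b.0 ⊢ —b→ u5
  u4 = (a.0 + 0 | 0) | 0 ⊢ —a→ u5
  u5 = 0 | 0 ⊢ stopped
Q's transition system — 6 states:
  v0 = (a.0 + 0 | 0) | b.a.0 + ((0 + 0)\{a,b} + (0 + 0)\{b,c}) ⊢ —a→ v1, —b→ v2
  v1 = 0 | b.a.0 ⊢ —b→ v3
  v2 = (a.0 + 0 | 0) | a.0 ⊢ —a→ v3, —a→ v4
  v3 = 0 | a.0 ⊢ —a→ v5
  v4 = (a.0 + 0 | 0) | 0 ⊢ —a→ v5
  v5 = 0 | 0 ⊢ stopped
Partition-refinement fixed point:
  B0 = {u0}
  B1 = {u2}
  B2 = {u3}
  B3 = {u5, v5}
  B4 = {u4, v3, v4}
  B5 = {u1}
  B6 = {v0}
  B7 = {v1}
  B8 = {v2}
u0 ∈ B0, v0 ∈ B6 → different blocks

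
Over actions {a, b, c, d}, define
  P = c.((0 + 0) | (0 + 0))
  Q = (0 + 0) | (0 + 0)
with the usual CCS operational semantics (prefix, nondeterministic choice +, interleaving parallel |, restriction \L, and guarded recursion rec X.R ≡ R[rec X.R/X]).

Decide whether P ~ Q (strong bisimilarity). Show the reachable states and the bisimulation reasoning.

Reachable graph of P (2 states):
  u0 = c.((0 + 0) | (0 + 0)) has moves —c→ u1
  u1 = (0 + 0) | (0 + 0) has moves deadlocked
Reachable graph of Q (1 states):
  v0 = (0 + 0) | (0 + 0) has moves deadlocked
Coarsest stable partition (strong bisimilarity classes):
  B0 = {u0}
  B1 = {u1, v0}
u0 ∈ B0, v0 ∈ B1 → different blocks

NO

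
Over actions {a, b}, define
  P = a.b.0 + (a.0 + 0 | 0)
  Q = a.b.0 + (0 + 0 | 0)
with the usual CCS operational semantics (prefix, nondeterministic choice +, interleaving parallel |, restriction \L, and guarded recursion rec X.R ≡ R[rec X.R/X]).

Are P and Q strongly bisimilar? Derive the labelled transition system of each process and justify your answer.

P ≁ Q

LTS(P): 3 reachable states
  p0 = a.b.0 + (a.0 + 0 | 0) :: ··a··> p1, ··a··> p2
  p1 = 0 :: deadlocked
  p2 = b.0 :: ··b··> p1
LTS(Q): 3 reachable states
  q0 = a.b.0 + (0 + 0 | 0) :: ··a··> q1
  q1 = b.0 :: ··b··> q2
  q2 = 0 :: deadlocked
Partition-refinement fixed point:
  B0 = {p0}
  B1 = {p2, q1}
  B2 = {p1, q2}
  B3 = {q0}
p0 ∈ B0, q0 ∈ B3 → different blocks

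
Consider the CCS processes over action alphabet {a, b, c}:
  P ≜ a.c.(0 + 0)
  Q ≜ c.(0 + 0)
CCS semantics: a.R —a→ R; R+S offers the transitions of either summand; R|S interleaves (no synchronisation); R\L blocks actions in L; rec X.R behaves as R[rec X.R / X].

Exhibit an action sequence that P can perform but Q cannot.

LTS(P): 3 reachable states
  p0 = a.c.(0 + 0) → --a--▸ p1
  p1 = c.(0 + 0) → --c--▸ p2
  p2 = 0 + 0 → (no moves)
LTS(Q): 2 reachable states
  q0 = c.(0 + 0) → --c--▸ q1
  q1 = 0 + 0 → (no moves)
Run σ = ⟨a⟩ on P: start {p0}
  [1] a ⇒ {p1}
  — P admits the full trace.
Run σ = ⟨a⟩ on Q: start {q0}
  [1] a ⇒ no successor for Q

a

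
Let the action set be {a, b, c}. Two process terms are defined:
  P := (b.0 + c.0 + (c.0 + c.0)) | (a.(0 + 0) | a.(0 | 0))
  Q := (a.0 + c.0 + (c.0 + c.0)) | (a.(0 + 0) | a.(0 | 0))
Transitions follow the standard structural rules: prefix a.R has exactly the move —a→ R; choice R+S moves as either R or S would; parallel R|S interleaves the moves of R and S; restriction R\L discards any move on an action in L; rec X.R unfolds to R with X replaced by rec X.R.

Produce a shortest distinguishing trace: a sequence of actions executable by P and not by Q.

Reachable graph of P (8 states):
  p0 = (b.0 + c.0 + (c.0 + c.0)) | (a.(0 + 0) | a.(0 | 0)) | —a→ p1, —a→ p2, —b→ p3, —c→ p3
  p1 = (b.0 + c.0 + (c.0 + c.0)) | ((0 + 0) | a.(0 | 0)) | —a→ p4, —b→ p5, —c→ p5
  p2 = (b.0 + c.0 + (c.0 + c.0)) | (a.(0 + 0) | (0 | 0)) | —a→ p4, —b→ p6, —c→ p6
  p3 = 0 | (a.(0 + 0) | a.(0 | 0)) | —a→ p5, —a→ p6
  p4 = (b.0 + c.0 + (c.0 + c.0)) | ((0 + 0) | (0 | 0)) | —b→ p7, —c→ p7
  p5 = 0 | ((0 + 0) | a.(0 | 0)) | —a→ p7
  p6 = 0 | (a.(0 + 0) | (0 | 0)) | —a→ p7
  p7 = 0 | ((0 + 0) | (0 | 0)) | stopped
Reachable graph of Q (8 states):
  q0 = (a.0 + c.0 + (c.0 + c.0)) | (a.(0 + 0) | a.(0 | 0)) | —a→ q1, —a→ q2, —a→ q3, —c→ q3
  q1 = (a.0 + c.0 + (c.0 + c.0)) | ((0 + 0) | a.(0 | 0)) | —a→ q4, —a→ q5, —c→ q5
  q2 = (a.0 + c.0 + (c.0 + c.0)) | (a.(0 + 0) | (0 | 0)) | —a→ q4, —a→ q6, —c→ q6
  q3 = 0 | (a.(0 + 0) | a.(0 | 0)) | —a→ q5, —a→ q6
  q4 = (a.0 + c.0 + (c.0 + c.0)) | ((0 + 0) | (0 | 0)) | —a→ q7, —c→ q7
  q5 = 0 | ((0 + 0) | a.(0 | 0)) | —a→ q7
  q6 = 0 | (a.(0 + 0) | (0 | 0)) | —a→ q7
  q7 = 0 | ((0 + 0) | (0 | 0)) | stopped
Executing b from P (initial set {p0}):
  step 1 (b): {p3}
  P completes σ.
Executing b from Q (initial set {q0}):
  step 1 (b): no successor for Q

b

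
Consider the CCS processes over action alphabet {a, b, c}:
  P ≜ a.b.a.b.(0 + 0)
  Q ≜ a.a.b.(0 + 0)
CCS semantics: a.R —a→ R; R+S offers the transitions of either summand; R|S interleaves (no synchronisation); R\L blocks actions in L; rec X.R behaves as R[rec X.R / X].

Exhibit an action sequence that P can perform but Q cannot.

LTS(P): 5 reachable states
  m0 = a.b.a.b.(0 + 0) :: —a→ m1
  m1 = b.a.b.(0 + 0) :: —b→ m2
  m2 = a.b.(0 + 0) :: —a→ m3
  m3 = b.(0 + 0) :: —b→ m4
  m4 = 0 + 0 :: ∅
LTS(Q): 4 reachable states
  n0 = a.a.b.(0 + 0) :: —a→ n1
  n1 = a.b.(0 + 0) :: —a→ n2
  n2 = b.(0 + 0) :: —b→ n3
  n3 = 0 + 0 :: ∅
Trace ⟨ab⟩ through P, begin at {m0}:
  after a @ step 1: {m1}
  after b @ step 2: {m2}
  ✓ P
Trace ⟨ab⟩ through Q, begin at {n0}:
  after a @ step 1: {n1}
  after b @ step 2: ∅ (Q stuck)

ab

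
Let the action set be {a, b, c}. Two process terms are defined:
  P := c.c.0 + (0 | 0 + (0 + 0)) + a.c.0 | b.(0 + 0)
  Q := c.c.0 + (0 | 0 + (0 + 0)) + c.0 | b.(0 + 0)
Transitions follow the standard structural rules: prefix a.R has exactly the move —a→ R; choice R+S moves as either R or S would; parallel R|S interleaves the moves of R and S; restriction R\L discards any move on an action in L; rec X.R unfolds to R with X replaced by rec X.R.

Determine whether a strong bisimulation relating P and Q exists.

P ≁ Q

Reachable graph of P (8 states):
  u0 = c.c.0 + (0 | 0 + (0 + 0)) + a.c.0 | b.(0 + 0) ⊢ -a-> u1, -b-> u2, -c-> u3
  u1 = c.0 | b.(0 + 0) ⊢ -b-> u4, -c-> u5
  u2 = a.c.0 | (0 + 0) ⊢ -a-> u4
  u3 = c.0 ⊢ -c-> u6
  u4 = c.0 | (0 + 0) ⊢ -c-> u7
  u5 = 0 | b.(0 + 0) ⊢ -b-> u7
  u6 = 0 ⊢ ·
  u7 = 0 | (0 + 0) ⊢ ·
Reachable graph of Q (6 states):
  v0 = c.c.0 + (0 | 0 + (0 + 0)) + c.0 | b.(0 + 0) ⊢ -b-> v1, -c-> v2, -c-> v3
  v1 = c.0 | (0 + 0) ⊢ -c-> v4
  v2 = 0 | b.(0 + 0) ⊢ -b-> v4
  v3 = c.0 ⊢ -c-> v5
  v4 = 0 | (0 + 0) ⊢ ·
  v5 = 0 ⊢ ·
Partition-refinement fixed point:
  B0 = {u0}
  B1 = {u3, u4, v1, v3}
  B2 = {u6, u7, v4, v5}
  B3 = {u1}
  B4 = {u5, v2}
  B5 = {u2}
  B6 = {v0}
u0 ∈ B0, v0 ∈ B6 → different blocks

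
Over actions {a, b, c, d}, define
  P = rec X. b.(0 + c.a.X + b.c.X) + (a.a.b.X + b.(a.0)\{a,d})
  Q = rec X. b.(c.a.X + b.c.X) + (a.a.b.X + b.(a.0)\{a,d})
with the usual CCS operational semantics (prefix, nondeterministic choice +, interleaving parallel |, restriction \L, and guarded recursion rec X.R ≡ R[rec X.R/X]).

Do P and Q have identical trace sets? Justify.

trace-equivalent

Reachable graph of P (7 states):
  m0 = rec X. b.(0 + c.a.X + b.c.X) + (a.a.b.X + b.(a.0)\{a,d}) :: =a=> m1, =b=> m2, =b=> m3
  m1 = a.b.(rec X. b.(0 + c.a.X + b.c.X) + (a.a.b.X + b.(a.0)\{a,d})) :: =a=> m4
  m2 = (a.0)\{a,d} :: ·
  m3 = 0 + c.a.(rec X. b.(0 + c.a.X + b.c.X) + (a.a.b.X + b.(a.0)\{a,d})) + b.c.(rec X. b.(0 + c.a.X + b.c.X) + (a.a.b.X + b.(a.0)\{a,d})) :: =b=> m5, =c=> m6
  m4 = b.(rec X. b.(0 + c.a.X + b.c.X) + (a.a.b.X + b.(a.0)\{a,d})) :: =b=> m0
  m5 = c.(rec X. b.(0 + c.a.X + b.c.X) + (a.a.b.X + b.(a.0)\{a,d})) :: =c=> m0
  m6 = a.(rec X. b.(0 + c.a.X + b.c.X) + (a.a.b.X + b.(a.0)\{a,d})) :: =a=> m0
Reachable graph of Q (7 states):
  n0 = rec X. b.(c.a.X + b.c.X) + (a.a.b.X + b.(a.0)\{a,d}) :: =a=> n1, =b=> n2, =b=> n3
  n1 = a.b.(rec X. b.(c.a.X + b.c.X) + (a.a.b.X + b.(a.0)\{a,d})) :: =a=> n4
  n2 = (a.0)\{a,d} :: ·
  n3 = c.a.(rec X. b.(c.a.X + b.c.X) + (a.a.b.X + b.(a.0)\{a,d})) + b.c.(rec X. b.(c.a.X + b.c.X) + (a.a.b.X + b.(a.0)\{a,d})) :: =b=> n5, =c=> n6
  n4 = b.(rec X. b.(c.a.X + b.c.X) + (a.a.b.X + b.(a.0)\{a,d})) :: =b=> n0
  n5 = c.(rec X. b.(c.a.X + b.c.X) + (a.a.b.X + b.(a.0)\{a,d})) :: =c=> n0
  n6 = a.(rec X. b.(c.a.X + b.c.X) + (a.a.b.X + b.(a.0)\{a,d})) :: =a=> n0
Partition-refinement fixed point:
  B0 = {m0, n0}
  B1 = {m2, n2}
  B2 = {m1, n1}
  B3 = {m4, n4}
  B4 = {m3, n3}
  B5 = {m5, n5}
  B6 = {m6, n6}
m0 ∈ B0, n0 ∈ B0 → same block
Bisimilar ⇒ trace-equivalent.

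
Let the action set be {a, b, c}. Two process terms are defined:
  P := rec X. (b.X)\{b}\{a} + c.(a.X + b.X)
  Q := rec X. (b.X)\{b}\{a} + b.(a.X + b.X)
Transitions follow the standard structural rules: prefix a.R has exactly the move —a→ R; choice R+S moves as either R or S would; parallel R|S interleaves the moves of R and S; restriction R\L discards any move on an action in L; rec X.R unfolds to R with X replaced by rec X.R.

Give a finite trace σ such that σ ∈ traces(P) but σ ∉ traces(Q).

c

Reachable graph of P (2 states):
  u0 = rec X. (b.X)\{b}\{a} + c.(a.X + b.X) → -c-> u1
  u1 = a.(rec X. (b.X)\{b}\{a} + c.(a.X + b.X)) + b.(rec X. (b.X)\{b}\{a} + c.(a.X + b.X)) → -a-> u0, -b-> u0
Reachable graph of Q (2 states):
  v0 = rec X. (b.X)\{b}\{a} + b.(a.X + b.X) → -b-> v1
  v1 = a.(rec X. (b.X)\{b}\{a} + b.(a.X + b.X)) + b.(rec X. (b.X)\{b}\{a} + b.(a.X + b.X)) → -a-> v0, -b-> v0
Run σ = ⟨c⟩ on P: start {u0}
  [1] c ⇒ {u1}
  ✓ P
Run σ = ⟨c⟩ on Q: start {v0}
  [1] c ⇒ ∅  — Q cannot continue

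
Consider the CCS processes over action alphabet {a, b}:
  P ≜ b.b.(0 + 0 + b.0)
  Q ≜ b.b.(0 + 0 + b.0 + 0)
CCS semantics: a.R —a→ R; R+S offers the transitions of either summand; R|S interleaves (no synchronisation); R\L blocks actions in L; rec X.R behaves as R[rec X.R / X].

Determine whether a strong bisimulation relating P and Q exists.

P ~ Q

LTS(P): 4 reachable states
  s0 = b.b.(0 + 0 + b.0) has moves --b--▸ s1
  s1 = b.(0 + 0 + b.0) has moves --b--▸ s2
  s2 = 0 + 0 + b.0 has moves --b--▸ s3
  s3 = 0 has moves deadlocked
LTS(Q): 4 reachable states
  t0 = b.b.(0 + 0 + b.0 + 0) has moves --b--▸ t1
  t1 = b.(0 + 0 + b.0 + 0) has moves --b--▸ t2
  t2 = 0 + 0 + b.0 + 0 has moves --b--▸ t3
  t3 = 0 has moves deadlocked
Bisimilarity quotient blocks:
  B0 = {s0, t0}
  B1 = {s1, t1}
  B2 = {s2, t2}
  B3 = {s3, t3}
s0 ∈ B0, t0 ∈ B0 → same block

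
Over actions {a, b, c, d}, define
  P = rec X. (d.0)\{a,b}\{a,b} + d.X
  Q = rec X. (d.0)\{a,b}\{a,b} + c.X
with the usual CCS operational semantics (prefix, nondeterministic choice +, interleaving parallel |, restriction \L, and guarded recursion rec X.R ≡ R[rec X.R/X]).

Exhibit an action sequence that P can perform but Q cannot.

dd

P's transition system — 2 states:
  s0 = rec X. (d.0)\{a,b}\{a,b} + d.X → ··d··> s0, ··d··> s1
  s1 = 0\{a,b}\{a,b} → stopped
Q's transition system — 2 states:
  t0 = rec X. (d.0)\{a,b}\{a,b} + c.X → ··c··> t0, ··d··> t1
  t1 = 0\{a,b}\{a,b} → stopped
Executing dd from P (initial set {s0}):
  step 1 (d): {s0, s1}
  step 2 (d): {s0, s1}
  ✓ P
Executing dd from Q (initial set {t0}):
  step 1 (d): {t1}
  step 2 (d): ∅ (Q stuck)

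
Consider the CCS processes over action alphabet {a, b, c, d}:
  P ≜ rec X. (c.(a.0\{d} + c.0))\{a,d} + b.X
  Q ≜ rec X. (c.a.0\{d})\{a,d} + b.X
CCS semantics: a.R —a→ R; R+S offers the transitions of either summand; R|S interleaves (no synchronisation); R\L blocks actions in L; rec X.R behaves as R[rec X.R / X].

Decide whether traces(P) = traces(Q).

P's transition system — 3 states:
  s0 = rec X. (c.(a.0\{d} + c.0))\{a,d} + b.X ⊢ -b-> s0, -c-> s1
  s1 = (a.0\{d} + c.0)\{a,d} ⊢ -c-> s2
  s2 = 0\{a,d} ⊢ ∅
Q's transition system — 2 states:
  t0 = rec X. (c.a.0\{d})\{a,d} + b.X ⊢ -b-> t0, -c-> t1
  t1 = (a.0\{d})\{a,d} ⊢ ∅
Run σ = ⟨cc⟩ on P: start {s0}
  after c @ step 1: {s1}
  after c @ step 2: {s2}
  P completes σ.
Run σ = ⟨cc⟩ on Q: start {t0}
  after c @ step 1: {t1}
  after c @ step 2: no successor for Q

traces(P) ≠ traces(Q) — witness ⟨cc⟩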